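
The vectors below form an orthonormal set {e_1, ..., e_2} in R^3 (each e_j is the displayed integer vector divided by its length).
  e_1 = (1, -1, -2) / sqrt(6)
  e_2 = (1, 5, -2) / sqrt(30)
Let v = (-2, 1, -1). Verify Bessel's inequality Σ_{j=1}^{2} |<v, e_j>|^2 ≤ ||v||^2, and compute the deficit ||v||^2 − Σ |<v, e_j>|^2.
Σ |<v, e_j>|^2 = 1; ||v||^2 = 6; deficit = 5

Write each e_j = u_j / sqrt(<u_j, u_j>) where u_j is the displayed integer vector. Then <v, e_j> = <v, u_j> / sqrt(<u_j, u_j>), so |<v, e_j>|^2 = <v, u_j>^2 / <u_j, u_j>.
Coefficients: <v, e_1> = -1/sqrt(6), <v, e_2> = 5/sqrt(30).
Square and sum: Σ |<v, e_j>|^2 = 1.
Compute ||v||^2 = v·v = 6.
Deficit = 6 − 1 = 5 ≥ 0, confirming Bessel's inequality. (The deficit equals ||v − Σ <v,e_j> e_j||^2, the squared distance from v to span{e_j}.)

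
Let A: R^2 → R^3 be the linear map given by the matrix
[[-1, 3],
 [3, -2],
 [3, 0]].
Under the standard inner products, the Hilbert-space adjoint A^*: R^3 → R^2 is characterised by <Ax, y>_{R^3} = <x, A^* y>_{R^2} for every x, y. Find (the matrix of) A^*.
A^* = A^T =
[[-1, 3, 3],
 [3, -2, 0]]

For real matrices with standard dot products, the defining identity <Ax, y> = <x, A^* y> gives (Ax)^T y = x^T (A^*) y, i.e. x^T A^T y = x^T (A^*) y. Since this holds for all x, y, we must have A^* = A^T. Therefore
A^* =
[[-1, 3, 3],
 [3, -2, 0]].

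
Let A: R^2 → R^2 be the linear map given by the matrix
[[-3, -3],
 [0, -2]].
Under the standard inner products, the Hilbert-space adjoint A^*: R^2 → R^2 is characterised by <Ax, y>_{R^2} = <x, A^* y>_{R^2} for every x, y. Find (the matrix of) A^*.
A^* = A^T =
[[-3, 0],
 [-3, -2]]

For real matrices with standard dot products, the defining identity <Ax, y> = <x, A^* y> gives (Ax)^T y = x^T (A^*) y, i.e. x^T A^T y = x^T (A^*) y. Since this holds for all x, y, we must have A^* = A^T. Therefore
A^* =
[[-3, 0],
 [-3, -2]].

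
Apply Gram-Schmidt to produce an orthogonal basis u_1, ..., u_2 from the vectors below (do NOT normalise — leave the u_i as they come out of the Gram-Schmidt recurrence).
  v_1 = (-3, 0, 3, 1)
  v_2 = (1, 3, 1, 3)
Orthogonal basis:
  u_1 = (-3, 0, 3, 1)
  u_2 = (28/19, 3, 10/19, 54/19)

Apply the Gram-Schmidt recurrence
  u_1 = v_1
  u_i = v_i − Σ_{j<i} ((v_i · u_j) / (u_j · u_j)) · u_j.

Step by step this gives:
  u_1 = (-3, 0, 3, 1)
  u_2 = (28/19, 3, 10/19, 54/19)

Orthogonality check:
  u_2 · u_1 = 0 (should be 0)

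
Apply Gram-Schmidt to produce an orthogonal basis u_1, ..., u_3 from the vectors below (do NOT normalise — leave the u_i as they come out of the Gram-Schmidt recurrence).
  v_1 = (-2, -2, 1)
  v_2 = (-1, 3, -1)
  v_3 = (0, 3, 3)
Orthogonal basis:
  u_1 = (-2, -2, 1)
  u_2 = (-19/9, 17/9, -4/9)
  u_3 = (33/74, 99/74, 132/37)

Apply the Gram-Schmidt recurrence
  u_1 = v_1
  u_i = v_i − Σ_{j<i} ((v_i · u_j) / (u_j · u_j)) · u_j.

Step by step this gives:
  u_1 = (-2, -2, 1)
  u_2 = (-19/9, 17/9, -4/9)
  u_3 = (33/74, 99/74, 132/37)

Orthogonality check:
  u_2 · u_1 = 0 (should be 0)
  u_3 · u_1 = 0 (should be 0)
  u_3 · u_2 = 0 (should be 0)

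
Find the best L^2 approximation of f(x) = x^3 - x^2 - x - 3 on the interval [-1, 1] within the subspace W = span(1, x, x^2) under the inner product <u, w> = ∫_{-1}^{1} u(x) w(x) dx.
g(x) = -x^2 - 2*x/5 - 3

The best approximation g ∈ W is the orthogonal projection of f onto W. Writing g = a_0 + a_1 x + a_2 x^2, the coefficients solve the normal equations G · a = b where
  G_{ij} = <φ_i, φ_j> and b_i = <f, φ_i>, with φ_0 = 1, φ_1 = x, φ_2 = x^2.
G =
  [2, 0, 2/3]
  [0, 2/3, 0]
  [2/3, 0, 2/5],
b = (-20/3, -4/15, -12/5).
Solving gives a_0 = -3, a_1 = -2/5, a_2 = -1, so
  g(x) = -x^2 - 2*x/5 - 3.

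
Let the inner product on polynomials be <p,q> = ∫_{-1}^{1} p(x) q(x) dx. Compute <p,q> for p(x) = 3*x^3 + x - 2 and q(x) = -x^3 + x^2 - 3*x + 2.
<p,q> = -340/21

Expand the product: p(x)·q(x) = -3*x^6 + 3*x^5 - 10*x^4 + 9*x^3 - 5*x^2 + 8*x - 4.
∫_{-1}^{1} of each monomial x^k gives [2/(k+1) if k even, 0 if k odd]. Integrating term-by-term (or equivalently evaluating the antiderivative F(x) = -3*x^7/7 + x^6/2 - 2*x^5 + 9*x^4/4 - 5*x^3/3 + 4*x^2 - 4*x at the endpoints):
  F(1) − F(−1) = -113/84 − (1247/84) = -340/21.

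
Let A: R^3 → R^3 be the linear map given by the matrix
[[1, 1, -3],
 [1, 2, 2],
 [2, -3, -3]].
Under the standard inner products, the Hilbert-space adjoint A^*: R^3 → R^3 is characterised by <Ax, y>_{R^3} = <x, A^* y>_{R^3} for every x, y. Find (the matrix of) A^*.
A^* = A^T =
[[1, 1, 2],
 [1, 2, -3],
 [-3, 2, -3]]

For real matrices with standard dot products, the defining identity <Ax, y> = <x, A^* y> gives (Ax)^T y = x^T (A^*) y, i.e. x^T A^T y = x^T (A^*) y. Since this holds for all x, y, we must have A^* = A^T. Therefore
A^* =
[[1, 1, 2],
 [1, 2, -3],
 [-3, 2, -3]].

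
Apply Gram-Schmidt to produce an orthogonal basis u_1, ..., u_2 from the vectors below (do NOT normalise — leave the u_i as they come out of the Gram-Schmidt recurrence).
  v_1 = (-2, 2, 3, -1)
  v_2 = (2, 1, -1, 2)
Orthogonal basis:
  u_1 = (-2, 2, 3, -1)
  u_2 = (11/9, 16/9, 1/6, 29/18)

Apply the Gram-Schmidt recurrence
  u_1 = v_1
  u_i = v_i − Σ_{j<i} ((v_i · u_j) / (u_j · u_j)) · u_j.

Step by step this gives:
  u_1 = (-2, 2, 3, -1)
  u_2 = (11/9, 16/9, 1/6, 29/18)

Orthogonality check:
  u_2 · u_1 = 0 (should be 0)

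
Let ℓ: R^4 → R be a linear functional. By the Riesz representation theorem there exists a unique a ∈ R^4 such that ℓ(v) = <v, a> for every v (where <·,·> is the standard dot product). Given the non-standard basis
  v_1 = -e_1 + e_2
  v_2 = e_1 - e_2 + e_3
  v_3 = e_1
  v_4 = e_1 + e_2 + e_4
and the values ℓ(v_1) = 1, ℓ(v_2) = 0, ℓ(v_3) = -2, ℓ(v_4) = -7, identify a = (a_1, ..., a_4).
a = (-2, -1, 1, -4)

Write a = (a_1, ..., a_4) in the standard basis. For each basis vector v_i, ℓ(v_i) = <v_i, a> is a linear equation in the a_j's. Collect the n equations into a matrix system V a = ℓ, where row i of V is v_i (expressed in the standard basis). Since V is invertible (lower-triangular with 1s on the diagonal, up to permutation), solve by back-substitution:
  V =
[[-1, 1, 0, 0],
 [1, -1, 1, 0],
 [1, 0, 0, 0],
 [1, 1, 0, 1]]
  V a = (1, 0, -2, -7)
Solving gives a = (-2, -1, 1, -4).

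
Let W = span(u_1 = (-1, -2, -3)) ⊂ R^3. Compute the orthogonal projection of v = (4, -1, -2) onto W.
proj_W(v) = (-2/7, -4/7, -6/7)

Set up U = [u_1 | ... | u_1] ∈ R^(3×1). The projector onto W = col(U) is P = U (U^T U)^(-1) U^T.
Compute U^T U =
  [14],
and U^T v = (4).
Solve U^T U · c = U^T v for the coefficients: c = (2/7). The projection is proj_W(v) = U c.
Check: (v - proj_W(v)) · u_1 = 0  (should be 0).
Result: proj_W(v) = (-2/7, -4/7, -6/7).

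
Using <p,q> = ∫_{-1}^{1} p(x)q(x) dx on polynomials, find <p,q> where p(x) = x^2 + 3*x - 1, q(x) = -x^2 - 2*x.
<p,q> = -56/15

Expand the product: p(x)·q(x) = -x^4 - 5*x^3 - 5*x^2 + 2*x.
∫_{-1}^{1} of each monomial x^k gives [2/(k+1) if k even, 0 if k odd]. Integrating term-by-term (or equivalently evaluating the antiderivative F(x) = -x^5/5 - 5*x^4/4 - 5*x^3/3 + x^2 at the endpoints):
  F(1) − F(−1) = -127/60 − (97/60) = -56/15.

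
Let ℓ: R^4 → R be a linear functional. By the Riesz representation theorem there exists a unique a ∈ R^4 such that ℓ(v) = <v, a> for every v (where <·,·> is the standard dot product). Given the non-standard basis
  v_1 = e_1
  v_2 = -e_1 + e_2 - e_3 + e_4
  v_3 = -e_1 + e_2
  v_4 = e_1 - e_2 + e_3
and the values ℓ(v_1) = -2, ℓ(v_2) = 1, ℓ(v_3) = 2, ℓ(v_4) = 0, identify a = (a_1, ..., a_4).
a = (-2, 0, 2, 1)

Write a = (a_1, ..., a_4) in the standard basis. For each basis vector v_i, ℓ(v_i) = <v_i, a> is a linear equation in the a_j's. Collect the n equations into a matrix system V a = ℓ, where row i of V is v_i (expressed in the standard basis). Since V is invertible (lower-triangular with 1s on the diagonal, up to permutation), solve by back-substitution:
  V =
[[1, 0, 0, 0],
 [-1, 1, -1, 1],
 [-1, 1, 0, 0],
 [1, -1, 1, 0]]
  V a = (-2, 1, 2, 0)
Solving gives a = (-2, 0, 2, 1).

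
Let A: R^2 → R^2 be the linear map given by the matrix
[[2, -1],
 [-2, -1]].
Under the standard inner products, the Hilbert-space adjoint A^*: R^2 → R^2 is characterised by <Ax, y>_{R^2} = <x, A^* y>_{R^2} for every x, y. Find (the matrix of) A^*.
A^* = A^T =
[[2, -2],
 [-1, -1]]

For real matrices with standard dot products, the defining identity <Ax, y> = <x, A^* y> gives (Ax)^T y = x^T (A^*) y, i.e. x^T A^T y = x^T (A^*) y. Since this holds for all x, y, we must have A^* = A^T. Therefore
A^* =
[[2, -2],
 [-1, -1]].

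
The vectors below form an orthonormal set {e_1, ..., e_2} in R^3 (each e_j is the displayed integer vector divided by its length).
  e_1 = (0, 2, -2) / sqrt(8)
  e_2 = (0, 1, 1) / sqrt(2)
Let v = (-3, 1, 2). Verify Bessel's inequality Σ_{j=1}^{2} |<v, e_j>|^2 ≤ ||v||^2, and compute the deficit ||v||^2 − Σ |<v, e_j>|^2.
Σ |<v, e_j>|^2 = 5; ||v||^2 = 14; deficit = 9

Write each e_j = u_j / sqrt(<u_j, u_j>) where u_j is the displayed integer vector. Then <v, e_j> = <v, u_j> / sqrt(<u_j, u_j>), so |<v, e_j>|^2 = <v, u_j>^2 / <u_j, u_j>.
Coefficients: <v, e_1> = -2/sqrt(8), <v, e_2> = 3/sqrt(2).
Square and sum: Σ |<v, e_j>|^2 = 5.
Compute ||v||^2 = v·v = 14.
Deficit = 14 − 5 = 9 ≥ 0, confirming Bessel's inequality. (The deficit equals ||v − Σ <v,e_j> e_j||^2, the squared distance from v to span{e_j}.)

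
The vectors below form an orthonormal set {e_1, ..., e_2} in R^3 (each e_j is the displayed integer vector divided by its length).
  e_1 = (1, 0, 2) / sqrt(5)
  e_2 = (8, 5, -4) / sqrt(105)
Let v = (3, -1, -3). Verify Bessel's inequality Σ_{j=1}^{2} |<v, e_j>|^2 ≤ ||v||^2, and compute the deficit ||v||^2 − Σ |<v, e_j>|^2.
Σ |<v, e_j>|^2 = 230/21; ||v||^2 = 19; deficit = 169/21

Write each e_j = u_j / sqrt(<u_j, u_j>) where u_j is the displayed integer vector. Then <v, e_j> = <v, u_j> / sqrt(<u_j, u_j>), so |<v, e_j>|^2 = <v, u_j>^2 / <u_j, u_j>.
Coefficients: <v, e_1> = -3/sqrt(5), <v, e_2> = 31/sqrt(105).
Square and sum: Σ |<v, e_j>|^2 = 230/21.
Compute ||v||^2 = v·v = 19.
Deficit = 19 − 230/21 = 169/21 ≥ 0, confirming Bessel's inequality. (The deficit equals ||v − Σ <v,e_j> e_j||^2, the squared distance from v to span{e_j}.)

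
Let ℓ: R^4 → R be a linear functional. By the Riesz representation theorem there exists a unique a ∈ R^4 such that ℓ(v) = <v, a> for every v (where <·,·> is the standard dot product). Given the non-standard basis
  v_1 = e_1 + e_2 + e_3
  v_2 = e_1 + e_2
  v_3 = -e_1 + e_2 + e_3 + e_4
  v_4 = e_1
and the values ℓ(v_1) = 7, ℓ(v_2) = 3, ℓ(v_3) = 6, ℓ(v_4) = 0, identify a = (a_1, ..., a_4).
a = (0, 3, 4, -1)

Write a = (a_1, ..., a_4) in the standard basis. For each basis vector v_i, ℓ(v_i) = <v_i, a> is a linear equation in the a_j's. Collect the n equations into a matrix system V a = ℓ, where row i of V is v_i (expressed in the standard basis). Since V is invertible (lower-triangular with 1s on the diagonal, up to permutation), solve by back-substitution:
  V =
[[1, 1, 1, 0],
 [1, 1, 0, 0],
 [-1, 1, 1, 1],
 [1, 0, 0, 0]]
  V a = (7, 3, 6, 0)
Solving gives a = (0, 3, 4, -1).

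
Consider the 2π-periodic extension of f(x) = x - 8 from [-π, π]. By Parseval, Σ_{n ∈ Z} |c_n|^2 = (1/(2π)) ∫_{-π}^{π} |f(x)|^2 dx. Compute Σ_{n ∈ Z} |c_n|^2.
Σ |c_n|^2 = π^2/3 + 64

Expand and integrate term by term over [-π, π]:
  ∫ (x)^2 dx = 1·(2π^3/3); ∫ 2·1·(-8)·x dx = 0 (odd integrand); ∫ (-8)^2 dx = 64·2π.
So (1/(2π)) ∫_{-π}^{π} (x - 8)^2 dx = 1π^2/3 + 64 = π^2/3 + 64.
Parseval ⇒ Σ |c_n|^2 = π^2/3 + 64.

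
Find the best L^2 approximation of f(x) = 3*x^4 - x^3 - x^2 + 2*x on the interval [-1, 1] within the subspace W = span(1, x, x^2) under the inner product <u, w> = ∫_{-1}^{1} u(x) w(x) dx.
g(x) = 11*x^2/7 + 7*x/5 - 9/35

The best approximation g ∈ W is the orthogonal projection of f onto W. Writing g = a_0 + a_1 x + a_2 x^2, the coefficients solve the normal equations G · a = b where
  G_{ij} = <φ_i, φ_j> and b_i = <f, φ_i>, with φ_0 = 1, φ_1 = x, φ_2 = x^2.
G =
  [2, 0, 2/3]
  [0, 2/3, 0]
  [2/3, 0, 2/5],
b = (8/15, 14/15, 16/35).
Solving gives a_0 = -9/35, a_1 = 7/5, a_2 = 11/7, so
  g(x) = 11*x^2/7 + 7*x/5 - 9/35.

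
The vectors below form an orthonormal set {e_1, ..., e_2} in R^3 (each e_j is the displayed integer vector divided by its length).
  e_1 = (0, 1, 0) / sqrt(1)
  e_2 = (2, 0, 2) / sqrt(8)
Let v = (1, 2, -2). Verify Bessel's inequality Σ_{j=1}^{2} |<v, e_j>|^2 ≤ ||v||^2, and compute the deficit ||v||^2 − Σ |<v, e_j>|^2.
Σ |<v, e_j>|^2 = 9/2; ||v||^2 = 9; deficit = 9/2

Write each e_j = u_j / sqrt(<u_j, u_j>) where u_j is the displayed integer vector. Then <v, e_j> = <v, u_j> / sqrt(<u_j, u_j>), so |<v, e_j>|^2 = <v, u_j>^2 / <u_j, u_j>.
Coefficients: <v, e_1> = 2/sqrt(1), <v, e_2> = -2/sqrt(8).
Square and sum: Σ |<v, e_j>|^2 = 9/2.
Compute ||v||^2 = v·v = 9.
Deficit = 9 − 9/2 = 9/2 ≥ 0, confirming Bessel's inequality. (The deficit equals ||v − Σ <v,e_j> e_j||^2, the squared distance from v to span{e_j}.)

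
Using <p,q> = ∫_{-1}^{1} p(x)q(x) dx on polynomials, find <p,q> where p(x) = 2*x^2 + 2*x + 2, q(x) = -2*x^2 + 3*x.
<p,q> = -4/15

Expand the product: p(x)·q(x) = -4*x^4 + 2*x^3 + 2*x^2 + 6*x.
∫_{-1}^{1} of each monomial x^k gives [2/(k+1) if k even, 0 if k odd]. Integrating term-by-term (or equivalently evaluating the antiderivative F(x) = -4*x^5/5 + x^4/2 + 2*x^3/3 + 3*x^2 at the endpoints):
  F(1) − F(−1) = 101/30 − (109/30) = -4/15.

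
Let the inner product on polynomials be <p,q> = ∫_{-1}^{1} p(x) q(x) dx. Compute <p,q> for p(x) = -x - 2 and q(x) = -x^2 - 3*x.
<p,q> = 10/3

Expand the product: p(x)·q(x) = x^3 + 5*x^2 + 6*x.
∫_{-1}^{1} of each monomial x^k gives [2/(k+1) if k even, 0 if k odd]. Integrating term-by-term (or equivalently evaluating the antiderivative F(x) = x^4/4 + 5*x^3/3 + 3*x^2 at the endpoints):
  F(1) − F(−1) = 59/12 − (19/12) = 10/3.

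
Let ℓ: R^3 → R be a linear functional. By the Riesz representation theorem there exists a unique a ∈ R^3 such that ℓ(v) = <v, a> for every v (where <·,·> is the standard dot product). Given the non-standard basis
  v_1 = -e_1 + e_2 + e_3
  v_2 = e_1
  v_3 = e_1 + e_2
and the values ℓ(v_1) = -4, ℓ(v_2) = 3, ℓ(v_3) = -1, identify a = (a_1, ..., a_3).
a = (3, -4, 3)

Write a = (a_1, ..., a_3) in the standard basis. For each basis vector v_i, ℓ(v_i) = <v_i, a> is a linear equation in the a_j's. Collect the n equations into a matrix system V a = ℓ, where row i of V is v_i (expressed in the standard basis). Since V is invertible (lower-triangular with 1s on the diagonal, up to permutation), solve by back-substitution:
  V =
[[-1, 1, 1],
 [1, 0, 0],
 [1, 1, 0]]
  V a = (-4, 3, -1)
Solving gives a = (3, -4, 3).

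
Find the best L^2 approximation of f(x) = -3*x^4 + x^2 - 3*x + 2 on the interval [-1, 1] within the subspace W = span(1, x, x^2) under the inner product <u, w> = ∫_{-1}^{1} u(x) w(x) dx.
g(x) = -11*x^2/7 - 3*x + 79/35

The best approximation g ∈ W is the orthogonal projection of f onto W. Writing g = a_0 + a_1 x + a_2 x^2, the coefficients solve the normal equations G · a = b where
  G_{ij} = <φ_i, φ_j> and b_i = <f, φ_i>, with φ_0 = 1, φ_1 = x, φ_2 = x^2.
G =
  [2, 0, 2/3]
  [0, 2/3, 0]
  [2/3, 0, 2/5],
b = (52/15, -2, 92/105).
Solving gives a_0 = 79/35, a_1 = -3, a_2 = -11/7, so
  g(x) = -11*x^2/7 - 3*x + 79/35.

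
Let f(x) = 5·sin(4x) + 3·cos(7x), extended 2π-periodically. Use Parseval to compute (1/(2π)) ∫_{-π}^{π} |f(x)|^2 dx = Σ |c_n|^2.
Σ |c_n|^2 = 17

Expand |f|^2 and use orthogonality of {sin(nx), cos(mx)} on [-π, π]:
  ∫_{-π}^{π} sin(nx)^2 dx = π, ∫ cos(mx)^2 dx = π, and cross terms integrate to 0.
So ∫_{-π}^{π} f(x)^2 dx = 5^2 · π + 3^2 · π = (25 + 9)π.
Divide by 2π: (25 + 9)/2 = 17.
By Parseval, this equals Σ |c_n|^2.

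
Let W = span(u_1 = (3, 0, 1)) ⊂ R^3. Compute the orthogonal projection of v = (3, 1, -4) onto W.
proj_W(v) = (3/2, 0, 1/2)

Set up U = [u_1 | ... | u_1] ∈ R^(3×1). The projector onto W = col(U) is P = U (U^T U)^(-1) U^T.
Compute U^T U =
  [10],
and U^T v = (5).
Solve U^T U · c = U^T v for the coefficients: c = (1/2). The projection is proj_W(v) = U c.
Check: (v - proj_W(v)) · u_1 = 0  (should be 0).
Result: proj_W(v) = (3/2, 0, 1/2).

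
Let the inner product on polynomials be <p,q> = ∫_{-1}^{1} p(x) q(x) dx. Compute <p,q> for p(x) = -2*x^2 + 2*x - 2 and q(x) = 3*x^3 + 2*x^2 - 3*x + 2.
<p,q> = -248/15

Expand the product: p(x)·q(x) = -6*x^5 + 2*x^4 + 4*x^3 - 14*x^2 + 10*x - 4.
∫_{-1}^{1} of each monomial x^k gives [2/(k+1) if k even, 0 if k odd]. Integrating term-by-term (or equivalently evaluating the antiderivative F(x) = -x^6 + 2*x^5/5 + x^4 - 14*x^3/3 + 5*x^2 - 4*x at the endpoints):
  F(1) − F(−1) = -49/15 − (199/15) = -248/15.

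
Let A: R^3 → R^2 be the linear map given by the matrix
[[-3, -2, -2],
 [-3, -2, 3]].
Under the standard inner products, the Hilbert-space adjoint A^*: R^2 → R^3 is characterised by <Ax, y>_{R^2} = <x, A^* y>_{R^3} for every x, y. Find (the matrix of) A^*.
A^* = A^T =
[[-3, -3],
 [-2, -2],
 [-2, 3]]

For real matrices with standard dot products, the defining identity <Ax, y> = <x, A^* y> gives (Ax)^T y = x^T (A^*) y, i.e. x^T A^T y = x^T (A^*) y. Since this holds for all x, y, we must have A^* = A^T. Therefore
A^* =
[[-3, -3],
 [-2, -2],
 [-2, 3]].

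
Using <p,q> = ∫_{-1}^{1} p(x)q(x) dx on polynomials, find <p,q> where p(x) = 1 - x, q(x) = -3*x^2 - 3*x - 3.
<p,q> = -6

Expand the product: p(x)·q(x) = 3*x^3 - 3.
∫_{-1}^{1} of each monomial x^k gives [2/(k+1) if k even, 0 if k odd]. Integrating term-by-term (or equivalently evaluating the antiderivative F(x) = 3*x^4/4 - 3*x at the endpoints):
  F(1) − F(−1) = -9/4 − (15/4) = -6.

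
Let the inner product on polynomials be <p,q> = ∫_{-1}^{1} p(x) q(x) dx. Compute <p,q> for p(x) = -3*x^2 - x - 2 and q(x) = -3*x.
<p,q> = 2

Expand the product: p(x)·q(x) = 9*x^3 + 3*x^2 + 6*x.
∫_{-1}^{1} of each monomial x^k gives [2/(k+1) if k even, 0 if k odd]. Integrating term-by-term (or equivalently evaluating the antiderivative F(x) = 9*x^4/4 + x^3 + 3*x^2 at the endpoints):
  F(1) − F(−1) = 25/4 − (17/4) = 2.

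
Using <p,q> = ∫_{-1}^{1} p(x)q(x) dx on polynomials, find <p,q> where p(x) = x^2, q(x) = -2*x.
<p,q> = 0

Expand the product: p(x)·q(x) = -2*x^3.
∫_{-1}^{1} of each monomial x^k gives [2/(k+1) if k even, 0 if k odd]. Integrating term-by-term (or equivalently evaluating the antiderivative F(x) = -x^4/2 at the endpoints):
  F(1) − F(−1) = -1/2 − (-1/2) = 0.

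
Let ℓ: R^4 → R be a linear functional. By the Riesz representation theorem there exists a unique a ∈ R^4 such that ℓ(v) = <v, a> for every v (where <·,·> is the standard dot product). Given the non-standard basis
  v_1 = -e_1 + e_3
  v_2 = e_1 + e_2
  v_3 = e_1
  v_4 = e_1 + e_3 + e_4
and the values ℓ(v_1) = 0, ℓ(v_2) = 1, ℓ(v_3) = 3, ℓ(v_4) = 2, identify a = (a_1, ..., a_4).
a = (3, -2, 3, -4)

Write a = (a_1, ..., a_4) in the standard basis. For each basis vector v_i, ℓ(v_i) = <v_i, a> is a linear equation in the a_j's. Collect the n equations into a matrix system V a = ℓ, where row i of V is v_i (expressed in the standard basis). Since V is invertible (lower-triangular with 1s on the diagonal, up to permutation), solve by back-substitution:
  V =
[[-1, 0, 1, 0],
 [1, 1, 0, 0],
 [1, 0, 0, 0],
 [1, 0, 1, 1]]
  V a = (0, 1, 3, 2)
Solving gives a = (3, -2, 3, -4).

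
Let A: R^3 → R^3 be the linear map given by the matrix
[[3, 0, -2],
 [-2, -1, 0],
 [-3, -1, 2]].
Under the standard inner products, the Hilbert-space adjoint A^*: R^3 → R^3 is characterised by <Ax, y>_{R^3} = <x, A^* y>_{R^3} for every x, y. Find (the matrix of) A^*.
A^* = A^T =
[[3, -2, -3],
 [0, -1, -1],
 [-2, 0, 2]]

For real matrices with standard dot products, the defining identity <Ax, y> = <x, A^* y> gives (Ax)^T y = x^T (A^*) y, i.e. x^T A^T y = x^T (A^*) y. Since this holds for all x, y, we must have A^* = A^T. Therefore
A^* =
[[3, -2, -3],
 [0, -1, -1],
 [-2, 0, 2]].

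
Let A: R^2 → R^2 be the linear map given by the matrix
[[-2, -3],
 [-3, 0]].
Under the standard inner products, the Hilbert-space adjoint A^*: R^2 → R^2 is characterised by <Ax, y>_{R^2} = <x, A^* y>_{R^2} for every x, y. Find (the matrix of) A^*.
A^* = A^T =
[[-2, -3],
 [-3, 0]]

For real matrices with standard dot products, the defining identity <Ax, y> = <x, A^* y> gives (Ax)^T y = x^T (A^*) y, i.e. x^T A^T y = x^T (A^*) y. Since this holds for all x, y, we must have A^* = A^T. Therefore
A^* =
[[-2, -3],
 [-3, 0]].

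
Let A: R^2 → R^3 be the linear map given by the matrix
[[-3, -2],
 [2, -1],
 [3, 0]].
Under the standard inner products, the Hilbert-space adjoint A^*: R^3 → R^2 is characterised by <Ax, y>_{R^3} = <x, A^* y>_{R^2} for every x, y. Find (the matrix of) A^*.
A^* = A^T =
[[-3, 2, 3],
 [-2, -1, 0]]

For real matrices with standard dot products, the defining identity <Ax, y> = <x, A^* y> gives (Ax)^T y = x^T (A^*) y, i.e. x^T A^T y = x^T (A^*) y. Since this holds for all x, y, we must have A^* = A^T. Therefore
A^* =
[[-3, 2, 3],
 [-2, -1, 0]].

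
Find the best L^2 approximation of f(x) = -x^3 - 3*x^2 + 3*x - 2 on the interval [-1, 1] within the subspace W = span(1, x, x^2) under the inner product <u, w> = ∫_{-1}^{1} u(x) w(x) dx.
g(x) = -3*x^2 + 12*x/5 - 2

The best approximation g ∈ W is the orthogonal projection of f onto W. Writing g = a_0 + a_1 x + a_2 x^2, the coefficients solve the normal equations G · a = b where
  G_{ij} = <φ_i, φ_j> and b_i = <f, φ_i>, with φ_0 = 1, φ_1 = x, φ_2 = x^2.
G =
  [2, 0, 2/3]
  [0, 2/3, 0]
  [2/3, 0, 2/5],
b = (-6, 8/5, -38/15).
Solving gives a_0 = -2, a_1 = 12/5, a_2 = -3, so
  g(x) = -3*x^2 + 12*x/5 - 2.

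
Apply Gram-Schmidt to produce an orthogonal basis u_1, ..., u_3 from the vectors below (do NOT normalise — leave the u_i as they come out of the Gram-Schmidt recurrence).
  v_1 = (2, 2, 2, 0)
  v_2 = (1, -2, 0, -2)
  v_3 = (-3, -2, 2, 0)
Orthogonal basis:
  u_1 = (2, 2, 2, 0)
  u_2 = (4/3, -5/3, 1/3, -2)
  u_3 = (-2, -1, 3, 0)

Apply the Gram-Schmidt recurrence
  u_1 = v_1
  u_i = v_i − Σ_{j<i} ((v_i · u_j) / (u_j · u_j)) · u_j.

Step by step this gives:
  u_1 = (2, 2, 2, 0)
  u_2 = (4/3, -5/3, 1/3, -2)
  u_3 = (-2, -1, 3, 0)

Orthogonality check:
  u_2 · u_1 = 0 (should be 0)
  u_3 · u_1 = 0 (should be 0)
  u_3 · u_2 = 0 (should be 0)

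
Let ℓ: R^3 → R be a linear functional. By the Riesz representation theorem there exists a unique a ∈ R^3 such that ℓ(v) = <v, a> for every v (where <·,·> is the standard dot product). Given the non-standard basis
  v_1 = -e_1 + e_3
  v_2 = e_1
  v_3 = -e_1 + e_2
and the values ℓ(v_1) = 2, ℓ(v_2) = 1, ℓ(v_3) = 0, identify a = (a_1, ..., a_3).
a = (1, 1, 3)

Write a = (a_1, ..., a_3) in the standard basis. For each basis vector v_i, ℓ(v_i) = <v_i, a> is a linear equation in the a_j's. Collect the n equations into a matrix system V a = ℓ, where row i of V is v_i (expressed in the standard basis). Since V is invertible (lower-triangular with 1s on the diagonal, up to permutation), solve by back-substitution:
  V =
[[-1, 0, 1],
 [1, 0, 0],
 [-1, 1, 0]]
  V a = (2, 1, 0)
Solving gives a = (1, 1, 3).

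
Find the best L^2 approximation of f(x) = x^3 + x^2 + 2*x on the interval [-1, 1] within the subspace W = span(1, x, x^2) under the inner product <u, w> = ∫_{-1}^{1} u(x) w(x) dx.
g(x) = x^2 + 13*x/5

The best approximation g ∈ W is the orthogonal projection of f onto W. Writing g = a_0 + a_1 x + a_2 x^2, the coefficients solve the normal equations G · a = b where
  G_{ij} = <φ_i, φ_j> and b_i = <f, φ_i>, with φ_0 = 1, φ_1 = x, φ_2 = x^2.
G =
  [2, 0, 2/3]
  [0, 2/3, 0]
  [2/3, 0, 2/5],
b = (2/3, 26/15, 2/5).
Solving gives a_0 = 0, a_1 = 13/5, a_2 = 1, so
  g(x) = x^2 + 13*x/5.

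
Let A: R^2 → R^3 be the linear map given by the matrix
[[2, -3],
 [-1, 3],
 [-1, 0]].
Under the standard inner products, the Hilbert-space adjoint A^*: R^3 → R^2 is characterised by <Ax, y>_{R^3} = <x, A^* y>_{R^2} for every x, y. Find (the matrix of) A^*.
A^* = A^T =
[[2, -1, -1],
 [-3, 3, 0]]

For real matrices with standard dot products, the defining identity <Ax, y> = <x, A^* y> gives (Ax)^T y = x^T (A^*) y, i.e. x^T A^T y = x^T (A^*) y. Since this holds for all x, y, we must have A^* = A^T. Therefore
A^* =
[[2, -1, -1],
 [-3, 3, 0]].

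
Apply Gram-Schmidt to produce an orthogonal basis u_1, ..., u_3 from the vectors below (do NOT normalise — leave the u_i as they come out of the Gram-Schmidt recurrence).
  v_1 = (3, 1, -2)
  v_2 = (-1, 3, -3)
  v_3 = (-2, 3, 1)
Orthogonal basis:
  u_1 = (3, 1, -2)
  u_2 = (-16/7, 18/7, -15/7)
  u_3 = (111/230, 407/230, 37/23)

Apply the Gram-Schmidt recurrence
  u_1 = v_1
  u_i = v_i − Σ_{j<i} ((v_i · u_j) / (u_j · u_j)) · u_j.

Step by step this gives:
  u_1 = (3, 1, -2)
  u_2 = (-16/7, 18/7, -15/7)
  u_3 = (111/230, 407/230, 37/23)

Orthogonality check:
  u_2 · u_1 = 0 (should be 0)
  u_3 · u_1 = 0 (should be 0)
  u_3 · u_2 = 0 (should be 0)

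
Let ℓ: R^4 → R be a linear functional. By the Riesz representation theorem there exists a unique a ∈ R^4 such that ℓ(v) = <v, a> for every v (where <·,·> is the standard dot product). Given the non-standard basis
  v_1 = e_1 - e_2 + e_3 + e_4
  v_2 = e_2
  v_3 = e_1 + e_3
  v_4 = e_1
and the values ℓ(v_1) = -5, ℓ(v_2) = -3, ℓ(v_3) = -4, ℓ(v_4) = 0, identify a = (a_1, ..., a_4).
a = (0, -3, -4, -4)

Write a = (a_1, ..., a_4) in the standard basis. For each basis vector v_i, ℓ(v_i) = <v_i, a> is a linear equation in the a_j's. Collect the n equations into a matrix system V a = ℓ, where row i of V is v_i (expressed in the standard basis). Since V is invertible (lower-triangular with 1s on the diagonal, up to permutation), solve by back-substitution:
  V =
[[1, -1, 1, 1],
 [0, 1, 0, 0],
 [1, 0, 1, 0],
 [1, 0, 0, 0]]
  V a = (-5, -3, -4, 0)
Solving gives a = (0, -3, -4, -4).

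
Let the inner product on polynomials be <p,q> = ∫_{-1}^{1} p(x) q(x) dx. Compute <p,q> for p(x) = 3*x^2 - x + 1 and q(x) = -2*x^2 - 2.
<p,q> = -176/15

Expand the product: p(x)·q(x) = -6*x^4 + 2*x^3 - 8*x^2 + 2*x - 2.
∫_{-1}^{1} of each monomial x^k gives [2/(k+1) if k even, 0 if k odd]. Integrating term-by-term (or equivalently evaluating the antiderivative F(x) = -6*x^5/5 + x^4/2 - 8*x^3/3 + x^2 - 2*x at the endpoints):
  F(1) − F(−1) = -131/30 − (221/30) = -176/15.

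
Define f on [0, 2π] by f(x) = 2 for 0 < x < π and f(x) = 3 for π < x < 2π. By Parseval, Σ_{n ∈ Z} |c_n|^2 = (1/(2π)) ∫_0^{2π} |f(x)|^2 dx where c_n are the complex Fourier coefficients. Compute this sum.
Σ |c_n|^2 = 13/2

Parseval equates the L^2 energy of f (normalised by 1/(2π)) with the ℓ^2 sum of its Fourier coefficients: (1/(2π)) ∫_0^{2π} |f|^2 = Σ |c_n|^2.
Compute the left side: (1/(2π)) [∫_0^π 2^2 dx + ∫_π^{2π} 3^2 dx] = (1/(2π)) · (4π + 9π) = (4 + 9)/2 = 13/2.
So Σ_{n ∈ Z} |c_n|^2 = 13/2.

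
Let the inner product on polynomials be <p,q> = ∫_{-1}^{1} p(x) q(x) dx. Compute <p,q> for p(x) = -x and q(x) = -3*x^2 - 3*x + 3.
<p,q> = 2

Expand the product: p(x)·q(x) = 3*x^3 + 3*x^2 - 3*x.
∫_{-1}^{1} of each monomial x^k gives [2/(k+1) if k even, 0 if k odd]. Integrating term-by-term (or equivalently evaluating the antiderivative F(x) = 3*x^4/4 + x^3 - 3*x^2/2 at the endpoints):
  F(1) − F(−1) = 1/4 − (-7/4) = 2.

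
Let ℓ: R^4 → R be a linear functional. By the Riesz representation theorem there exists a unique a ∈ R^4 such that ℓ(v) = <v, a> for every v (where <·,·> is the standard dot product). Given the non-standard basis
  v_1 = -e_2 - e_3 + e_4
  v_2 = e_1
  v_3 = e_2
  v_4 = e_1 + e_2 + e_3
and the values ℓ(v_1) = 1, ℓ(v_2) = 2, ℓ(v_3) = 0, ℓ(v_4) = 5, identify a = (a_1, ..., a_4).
a = (2, 0, 3, 4)

Write a = (a_1, ..., a_4) in the standard basis. For each basis vector v_i, ℓ(v_i) = <v_i, a> is a linear equation in the a_j's. Collect the n equations into a matrix system V a = ℓ, where row i of V is v_i (expressed in the standard basis). Since V is invertible (lower-triangular with 1s on the diagonal, up to permutation), solve by back-substitution:
  V =
[[0, -1, -1, 1],
 [1, 0, 0, 0],
 [0, 1, 0, 0],
 [1, 1, 1, 0]]
  V a = (1, 2, 0, 5)
Solving gives a = (2, 0, 3, 4).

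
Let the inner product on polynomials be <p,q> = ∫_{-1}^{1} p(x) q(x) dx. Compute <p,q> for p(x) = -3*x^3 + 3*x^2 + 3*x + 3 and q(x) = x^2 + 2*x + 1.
<p,q> = 64/5

Expand the product: p(x)·q(x) = -3*x^5 - 3*x^4 + 6*x^3 + 12*x^2 + 9*x + 3.
∫_{-1}^{1} of each monomial x^k gives [2/(k+1) if k even, 0 if k odd]. Integrating term-by-term (or equivalently evaluating the antiderivative F(x) = -x^6/2 - 3*x^5/5 + 3*x^4/2 + 4*x^3 + 9*x^2/2 + 3*x at the endpoints):
  F(1) − F(−1) = 119/10 − (-9/10) = 64/5.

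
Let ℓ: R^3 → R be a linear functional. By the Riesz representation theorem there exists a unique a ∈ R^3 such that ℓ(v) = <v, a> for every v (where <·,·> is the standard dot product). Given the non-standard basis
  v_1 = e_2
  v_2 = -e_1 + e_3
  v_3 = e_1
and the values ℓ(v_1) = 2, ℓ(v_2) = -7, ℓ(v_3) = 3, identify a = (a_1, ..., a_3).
a = (3, 2, -4)

Write a = (a_1, ..., a_3) in the standard basis. For each basis vector v_i, ℓ(v_i) = <v_i, a> is a linear equation in the a_j's. Collect the n equations into a matrix system V a = ℓ, where row i of V is v_i (expressed in the standard basis). Since V is invertible (lower-triangular with 1s on the diagonal, up to permutation), solve by back-substitution:
  V =
[[0, 1, 0],
 [-1, 0, 1],
 [1, 0, 0]]
  V a = (2, -7, 3)
Solving gives a = (3, 2, -4).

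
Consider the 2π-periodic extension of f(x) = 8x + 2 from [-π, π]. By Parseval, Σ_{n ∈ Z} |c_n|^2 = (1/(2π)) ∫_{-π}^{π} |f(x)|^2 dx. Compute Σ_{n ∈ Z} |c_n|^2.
Σ |c_n|^2 = 64π^2/3 + 4

Expand and integrate term by term over [-π, π]:
  ∫ (8x)^2 dx = 64·(2π^3/3); ∫ 2·8·(2)·x dx = 0 (odd integrand); ∫ 2^2 dx = 4·2π.
So (1/(2π)) ∫_{-π}^{π} (8x + 2)^2 dx = 64π^2/3 + 4 = 64π^2/3 + 4.
Parseval ⇒ Σ |c_n|^2 = 64π^2/3 + 4.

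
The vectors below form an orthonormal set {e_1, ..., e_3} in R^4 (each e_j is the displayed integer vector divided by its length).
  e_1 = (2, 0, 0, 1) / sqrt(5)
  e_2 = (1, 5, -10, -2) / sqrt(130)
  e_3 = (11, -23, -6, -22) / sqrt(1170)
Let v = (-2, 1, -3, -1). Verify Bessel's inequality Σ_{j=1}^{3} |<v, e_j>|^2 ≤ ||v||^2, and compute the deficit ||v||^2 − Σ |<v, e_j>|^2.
Σ |<v, e_j>|^2 = 130/9; ||v||^2 = 15; deficit = 5/9

Write each e_j = u_j / sqrt(<u_j, u_j>) where u_j is the displayed integer vector. Then <v, e_j> = <v, u_j> / sqrt(<u_j, u_j>), so |<v, e_j>|^2 = <v, u_j>^2 / <u_j, u_j>.
Coefficients: <v, e_1> = -5/sqrt(5), <v, e_2> = 35/sqrt(130), <v, e_3> = -5/sqrt(1170).
Square and sum: Σ |<v, e_j>|^2 = 130/9.
Compute ||v||^2 = v·v = 15.
Deficit = 15 − 130/9 = 5/9 ≥ 0, confirming Bessel's inequality. (The deficit equals ||v − Σ <v,e_j> e_j||^2, the squared distance from v to span{e_j}.)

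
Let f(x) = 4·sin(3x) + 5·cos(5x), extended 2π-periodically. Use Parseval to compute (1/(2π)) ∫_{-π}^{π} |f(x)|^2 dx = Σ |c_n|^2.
Σ |c_n|^2 = 41/2

Expand |f|^2 and use orthogonality of {sin(nx), cos(mx)} on [-π, π]:
  ∫_{-π}^{π} sin(nx)^2 dx = π, ∫ cos(mx)^2 dx = π, and cross terms integrate to 0.
So ∫_{-π}^{π} f(x)^2 dx = 4^2 · π + 5^2 · π = (16 + 25)π.
Divide by 2π: (16 + 25)/2 = 41/2.
By Parseval, this equals Σ |c_n|^2.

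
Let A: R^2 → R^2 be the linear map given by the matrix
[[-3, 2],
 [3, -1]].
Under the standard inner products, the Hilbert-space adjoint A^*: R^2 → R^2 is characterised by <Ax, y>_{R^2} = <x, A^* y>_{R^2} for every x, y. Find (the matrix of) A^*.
A^* = A^T =
[[-3, 3],
 [2, -1]]

For real matrices with standard dot products, the defining identity <Ax, y> = <x, A^* y> gives (Ax)^T y = x^T (A^*) y, i.e. x^T A^T y = x^T (A^*) y. Since this holds for all x, y, we must have A^* = A^T. Therefore
A^* =
[[-3, 3],
 [2, -1]].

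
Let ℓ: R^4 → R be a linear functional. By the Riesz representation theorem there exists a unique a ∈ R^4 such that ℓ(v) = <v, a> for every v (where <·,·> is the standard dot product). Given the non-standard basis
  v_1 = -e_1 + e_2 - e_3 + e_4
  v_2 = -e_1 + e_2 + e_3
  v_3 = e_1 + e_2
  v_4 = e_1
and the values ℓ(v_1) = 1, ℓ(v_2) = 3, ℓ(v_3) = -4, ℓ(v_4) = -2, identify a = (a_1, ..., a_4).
a = (-2, -2, 3, 4)

Write a = (a_1, ..., a_4) in the standard basis. For each basis vector v_i, ℓ(v_i) = <v_i, a> is a linear equation in the a_j's. Collect the n equations into a matrix system V a = ℓ, where row i of V is v_i (expressed in the standard basis). Since V is invertible (lower-triangular with 1s on the diagonal, up to permutation), solve by back-substitution:
  V =
[[-1, 1, -1, 1],
 [-1, 1, 1, 0],
 [1, 1, 0, 0],
 [1, 0, 0, 0]]
  V a = (1, 3, -4, -2)
Solving gives a = (-2, -2, 3, 4).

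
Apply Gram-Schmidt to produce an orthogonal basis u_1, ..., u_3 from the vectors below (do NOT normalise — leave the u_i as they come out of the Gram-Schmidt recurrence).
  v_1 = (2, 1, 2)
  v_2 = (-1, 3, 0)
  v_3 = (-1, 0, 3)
Orthogonal basis:
  u_1 = (2, 1, 2)
  u_2 = (-11/9, 26/9, -2/9)
  u_3 = (-162/89, -54/89, 189/89)

Apply the Gram-Schmidt recurrence
  u_1 = v_1
  u_i = v_i − Σ_{j<i} ((v_i · u_j) / (u_j · u_j)) · u_j.

Step by step this gives:
  u_1 = (2, 1, 2)
  u_2 = (-11/9, 26/9, -2/9)
  u_3 = (-162/89, -54/89, 189/89)

Orthogonality check:
  u_2 · u_1 = 0 (should be 0)
  u_3 · u_1 = 0 (should be 0)
  u_3 · u_2 = 0 (should be 0)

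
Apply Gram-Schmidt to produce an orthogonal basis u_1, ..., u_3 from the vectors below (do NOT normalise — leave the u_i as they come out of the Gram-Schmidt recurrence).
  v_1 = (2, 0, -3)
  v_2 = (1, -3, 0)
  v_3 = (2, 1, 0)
Orthogonal basis:
  u_1 = (2, 0, -3)
  u_2 = (9/13, -3, 6/13)
  u_3 = (3/2, 1/2, 1)

Apply the Gram-Schmidt recurrence
  u_1 = v_1
  u_i = v_i − Σ_{j<i} ((v_i · u_j) / (u_j · u_j)) · u_j.

Step by step this gives:
  u_1 = (2, 0, -3)
  u_2 = (9/13, -3, 6/13)
  u_3 = (3/2, 1/2, 1)

Orthogonality check:
  u_2 · u_1 = 0 (should be 0)
  u_3 · u_1 = 0 (should be 0)
  u_3 · u_2 = 0 (should be 0)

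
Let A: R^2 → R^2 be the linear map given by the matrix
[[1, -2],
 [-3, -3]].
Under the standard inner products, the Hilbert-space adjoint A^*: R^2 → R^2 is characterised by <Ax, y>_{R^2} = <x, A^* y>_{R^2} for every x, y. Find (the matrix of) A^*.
A^* = A^T =
[[1, -3],
 [-2, -3]]

For real matrices with standard dot products, the defining identity <Ax, y> = <x, A^* y> gives (Ax)^T y = x^T (A^*) y, i.e. x^T A^T y = x^T (A^*) y. Since this holds for all x, y, we must have A^* = A^T. Therefore
A^* =
[[1, -3],
 [-2, -3]].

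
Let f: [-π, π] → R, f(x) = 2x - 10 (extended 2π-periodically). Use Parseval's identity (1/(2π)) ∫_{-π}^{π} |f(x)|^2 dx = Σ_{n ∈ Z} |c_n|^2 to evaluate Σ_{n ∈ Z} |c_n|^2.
Σ |c_n|^2 = 4π^2/3 + 100

Expand and integrate term by term over [-π, π]:
  ∫ (2x)^2 dx = 4·(2π^3/3); ∫ 2·2·(-10)·x dx = 0 (odd integrand); ∫ (-10)^2 dx = 100·2π.
So (1/(2π)) ∫_{-π}^{π} (2x - 10)^2 dx = 4π^2/3 + 100 = 4π^2/3 + 100.
Parseval ⇒ Σ |c_n|^2 = 4π^2/3 + 100.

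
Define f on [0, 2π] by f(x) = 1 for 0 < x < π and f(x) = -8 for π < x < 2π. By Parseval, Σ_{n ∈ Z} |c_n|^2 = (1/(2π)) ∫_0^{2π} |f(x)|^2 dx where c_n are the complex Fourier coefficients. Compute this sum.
Σ |c_n|^2 = 65/2

Parseval equates the L^2 energy of f (normalised by 1/(2π)) with the ℓ^2 sum of its Fourier coefficients: (1/(2π)) ∫_0^{2π} |f|^2 = Σ |c_n|^2.
Compute the left side: (1/(2π)) [∫_0^π 1^2 dx + ∫_π^{2π} (-8)^2 dx] = (1/(2π)) · (1π + 64π) = (1 + 64)/2 = 65/2.
So Σ_{n ∈ Z} |c_n|^2 = 65/2.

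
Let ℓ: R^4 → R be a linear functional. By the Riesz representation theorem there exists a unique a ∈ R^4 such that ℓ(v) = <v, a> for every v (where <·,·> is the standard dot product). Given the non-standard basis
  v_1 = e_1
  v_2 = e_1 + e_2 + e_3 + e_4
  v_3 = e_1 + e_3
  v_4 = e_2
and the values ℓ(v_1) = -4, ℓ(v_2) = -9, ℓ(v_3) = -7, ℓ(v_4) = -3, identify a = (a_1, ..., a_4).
a = (-4, -3, -3, 1)

Write a = (a_1, ..., a_4) in the standard basis. For each basis vector v_i, ℓ(v_i) = <v_i, a> is a linear equation in the a_j's. Collect the n equations into a matrix system V a = ℓ, where row i of V is v_i (expressed in the standard basis). Since V is invertible (lower-triangular with 1s on the diagonal, up to permutation), solve by back-substitution:
  V =
[[1, 0, 0, 0],
 [1, 1, 1, 1],
 [1, 0, 1, 0],
 [0, 1, 0, 0]]
  V a = (-4, -9, -7, -3)
Solving gives a = (-4, -3, -3, 1).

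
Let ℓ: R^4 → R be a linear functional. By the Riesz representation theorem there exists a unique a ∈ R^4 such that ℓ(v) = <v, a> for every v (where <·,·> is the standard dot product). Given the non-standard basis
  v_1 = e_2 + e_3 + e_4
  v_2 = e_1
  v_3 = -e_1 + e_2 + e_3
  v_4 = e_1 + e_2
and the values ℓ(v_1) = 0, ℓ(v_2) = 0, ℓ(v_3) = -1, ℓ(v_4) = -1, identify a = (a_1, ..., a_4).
a = (0, -1, 0, 1)

Write a = (a_1, ..., a_4) in the standard basis. For each basis vector v_i, ℓ(v_i) = <v_i, a> is a linear equation in the a_j's. Collect the n equations into a matrix system V a = ℓ, where row i of V is v_i (expressed in the standard basis). Since V is invertible (lower-triangular with 1s on the diagonal, up to permutation), solve by back-substitution:
  V =
[[0, 1, 1, 1],
 [1, 0, 0, 0],
 [-1, 1, 1, 0],
 [1, 1, 0, 0]]
  V a = (0, 0, -1, -1)
Solving gives a = (0, -1, 0, 1).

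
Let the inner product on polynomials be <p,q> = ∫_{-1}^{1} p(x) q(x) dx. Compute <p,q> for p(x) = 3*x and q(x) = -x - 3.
<p,q> = -2

Expand the product: p(x)·q(x) = -3*x^2 - 9*x.
∫_{-1}^{1} of each monomial x^k gives [2/(k+1) if k even, 0 if k odd]. Integrating term-by-term (or equivalently evaluating the antiderivative F(x) = -x^3 - 9*x^2/2 at the endpoints):
  F(1) − F(−1) = -11/2 − (-7/2) = -2.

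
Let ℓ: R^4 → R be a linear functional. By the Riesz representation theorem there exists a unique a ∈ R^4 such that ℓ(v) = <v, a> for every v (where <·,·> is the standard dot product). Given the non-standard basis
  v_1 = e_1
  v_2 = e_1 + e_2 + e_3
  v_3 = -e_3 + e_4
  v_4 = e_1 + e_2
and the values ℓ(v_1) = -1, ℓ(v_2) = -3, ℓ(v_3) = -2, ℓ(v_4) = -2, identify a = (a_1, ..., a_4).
a = (-1, -1, -1, -3)

Write a = (a_1, ..., a_4) in the standard basis. For each basis vector v_i, ℓ(v_i) = <v_i, a> is a linear equation in the a_j's. Collect the n equations into a matrix system V a = ℓ, where row i of V is v_i (expressed in the standard basis). Since V is invertible (lower-triangular with 1s on the diagonal, up to permutation), solve by back-substitution:
  V =
[[1, 0, 0, 0],
 [1, 1, 1, 0],
 [0, 0, -1, 1],
 [1, 1, 0, 0]]
  V a = (-1, -3, -2, -2)
Solving gives a = (-1, -1, -1, -3).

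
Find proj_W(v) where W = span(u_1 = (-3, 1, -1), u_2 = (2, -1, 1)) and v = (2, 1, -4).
proj_W(v) = (2, 5/2, -5/2)

Set up U = [u_1 | ... | u_2] ∈ R^(3×2). The projector onto W = col(U) is P = U (U^T U)^(-1) U^T.
Compute U^T U =
  [11, -8]
  [-8, 6],
and U^T v = (-1, -1).
Solve U^T U · c = U^T v for the coefficients: c = (-7, -19/2). The projection is proj_W(v) = U c.
Check: (v - proj_W(v)) · u_1 = 0  (should be 0).
Check: (v - proj_W(v)) · u_2 = 0  (should be 0).
Result: proj_W(v) = (2, 5/2, -5/2).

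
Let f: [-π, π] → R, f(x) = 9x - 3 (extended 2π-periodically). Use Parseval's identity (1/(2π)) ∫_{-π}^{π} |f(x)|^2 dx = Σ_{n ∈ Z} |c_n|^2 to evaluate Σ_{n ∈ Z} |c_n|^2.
Σ |c_n|^2 = 27π^2 + 9

Expand and integrate term by term over [-π, π]:
  ∫ (9x)^2 dx = 81·(2π^3/3); ∫ 2·9·(-3)·x dx = 0 (odd integrand); ∫ (-3)^2 dx = 9·2π.
So (1/(2π)) ∫_{-π}^{π} (9x - 3)^2 dx = 81π^2/3 + 9 = 27π^2 + 9.
Parseval ⇒ Σ |c_n|^2 = 27π^2 + 9.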